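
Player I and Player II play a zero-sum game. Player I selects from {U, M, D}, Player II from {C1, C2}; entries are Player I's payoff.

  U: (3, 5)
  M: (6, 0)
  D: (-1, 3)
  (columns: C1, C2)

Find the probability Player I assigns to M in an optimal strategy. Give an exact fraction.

Row minima: U → 3, M → 0, D → -1; maximin = 3.
Column maxima: C1 → 6, C2 → 5; minimax = 5.
3 ≠ 5, so there is no saddle point; optimal play is mixed.
D is strictly dominated by U, so Player I never plays it.
On the remaining 2×2 (U, M vs C1, C2):
Let Player I play U with probability p. Expected payoff against C1: 3p + 6(1−p) = −3p + 6; against C2: 5p + 0(1−p) = 5p.
Setting these equal: −3p + 6 = 5p ⇒ −8p = -6 ⇒ p = 3/4, and the value is (-3)·(3/4) + 6 = 15/4.
For Player II: with q = P(C1), equating U's and M's payoffs gives −2q + 5 = 6q ⇒ q = 5/8.

1/4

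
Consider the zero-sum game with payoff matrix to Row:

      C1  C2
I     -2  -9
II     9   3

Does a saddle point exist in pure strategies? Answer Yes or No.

Yes

Row minima: I → -9, II → 3; maximin = 3.
Column maxima: C1 → 9, C2 → 3; minimax = 3.
maximin = minimax = 3, so a saddle point exists.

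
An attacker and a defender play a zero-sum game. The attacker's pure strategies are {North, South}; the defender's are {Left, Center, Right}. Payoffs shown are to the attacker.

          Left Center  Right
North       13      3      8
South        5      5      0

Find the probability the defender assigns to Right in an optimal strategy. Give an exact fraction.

Row minima: North → 3, South → 0; maximin = 3.
Column maxima: Left → 13, Center → 5, Right → 8; minimax = 5.
3 ≠ 5, so there is no saddle point; optimal play is mixed.
Left is strictly dominated by Right (it gives the attacker strictly more in every row), so the defender never plays it.
On the remaining 2×2 (North, South vs Center, Right):
Let the attacker play North with probability p. Expected payoff against Center: 3p + 5(1−p) = −2p + 5; against Right: 8p + 0(1−p) = 8p.
Setting these equal: −2p + 5 = 8p ⇒ −10p = -5 ⇒ p = 1/2, and the value is (-2)·(1/2) + 5 = 4.
For the defender: with q = P(Center), equating North's and South's payoffs gives −5q + 8 = 5q ⇒ q = 4/5.

1/5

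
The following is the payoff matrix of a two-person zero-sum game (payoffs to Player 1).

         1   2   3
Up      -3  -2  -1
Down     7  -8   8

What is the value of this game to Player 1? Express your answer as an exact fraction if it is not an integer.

-19/8

Row minima: Up → -3, Down → -8; maximin = -3.
Column maxima: 1 → 7, 2 → -2, 3 → 8; minimax = -2.
-3 ≠ -2, so there is no saddle point; optimal play is mixed.
3 is strictly dominated by 1 (it gives Player 1 strictly more in every row), so Player 2 never plays it.
On the remaining 2×2 (Up, Down vs 1, 2):
Let Player 1 play Up with probability p. Expected payoff against 1: (-3)p + 7(1−p) = −10p + 7; against 2: (-2)p + (-8)(1−p) = 6p − 8.
Setting these equal: −10p + 7 = 6p − 8 ⇒ −16p = -15 ⇒ p = 15/16, and the value is (-10)·(15/16) + 7 = -19/8.
For Player 2: with q = P(1), equating Up's and Down's payoffs gives −q − 2 = 15q − 8 ⇒ q = 3/8.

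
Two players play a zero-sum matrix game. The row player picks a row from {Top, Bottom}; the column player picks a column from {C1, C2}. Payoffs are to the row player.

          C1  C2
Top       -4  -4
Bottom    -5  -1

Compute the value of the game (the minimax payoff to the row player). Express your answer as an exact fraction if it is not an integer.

Row minima: Top → -4, Bottom → -5; maximin = -4.
Column maxima: C1 → -4, C2 → -1; minimax = -4.
Since maximin = minimax = -4, there is a saddle point and the value is -4.

-4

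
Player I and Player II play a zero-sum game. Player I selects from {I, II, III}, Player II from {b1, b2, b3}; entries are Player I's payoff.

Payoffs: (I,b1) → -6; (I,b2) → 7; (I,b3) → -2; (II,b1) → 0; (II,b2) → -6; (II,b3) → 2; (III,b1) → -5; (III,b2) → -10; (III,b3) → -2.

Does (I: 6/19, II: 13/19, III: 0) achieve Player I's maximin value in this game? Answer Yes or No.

Yes

Against b1 this mix gives (6/19)·(-6) + (13/19)·0 = -36/19.
Against b2 this mix gives (6/19)·7 + (13/19)·(-6) = -36/19.
Against b3 this mix gives (6/19)·(-2) + (13/19)·2 = 14/19.
All of Player II's active replies (b1, b2) yield -36/19, and no column does worse for Player I. The mix makes Player II indifferent and guarantees -36/19, so it is optimal.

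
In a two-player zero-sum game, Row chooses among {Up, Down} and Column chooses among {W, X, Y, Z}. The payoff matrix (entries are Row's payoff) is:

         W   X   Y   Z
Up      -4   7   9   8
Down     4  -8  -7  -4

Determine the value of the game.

-4/23

Row minima: Up → -4, Down → -8; maximin = -4.
Column maxima: W → 4, X → 7, Y → 9, Z → 8; minimax = 4.
-4 ≠ 4, so there is no saddle point; optimal play is mixed.
Y is strictly dominated by X (it gives Row strictly more in every row), so Column never plays it.
Z is strictly dominated by X (it gives Row strictly more in every row), so Column never plays it.
On the remaining 2×2 (Up, Down vs W, X):
Let Row play Up with probability p. Expected payoff against W: (-4)p + 4(1−p) = −8p + 4; against X: 7p + (-8)(1−p) = 15p − 8.
Setting these equal: −8p + 4 = 15p − 8 ⇒ −23p = -12 ⇒ p = 12/23, and the value is (-8)·(12/23) + 4 = -4/23.
For Column: with q = P(W), equating Up's and Down's payoffs gives −11q + 7 = 12q − 8 ⇒ q = 15/23.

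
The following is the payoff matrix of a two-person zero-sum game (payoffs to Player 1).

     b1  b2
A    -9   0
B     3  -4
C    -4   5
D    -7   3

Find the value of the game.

-1/16

Row minima: A → -9, B → -4, C → -4, D → -7; maximin = -4.
Column maxima: b1 → 3, b2 → 5; minimax = 3.
-4 ≠ 3, so there is no saddle point; optimal play is mixed.
A is strictly dominated by C, so Player 1 never plays it.
D is strictly dominated by C, so Player 1 never plays it.
On the remaining 2×2 (B, C vs b1, b2):
Let Player 1 play B with probability p. Expected payoff against b1: 3p + (-4)(1−p) = 7p − 4; against b2: (-4)p + 5(1−p) = −9p + 5.
Setting these equal: 7p − 4 = −9p + 5 ⇒ 16p = 9 ⇒ p = 9/16, and the value is (7)·(9/16) − 4 = -1/16.
For Player 2: with q = P(b1), equating B's and C's payoffs gives 7q − 4 = −9q + 5 ⇒ q = 9/16.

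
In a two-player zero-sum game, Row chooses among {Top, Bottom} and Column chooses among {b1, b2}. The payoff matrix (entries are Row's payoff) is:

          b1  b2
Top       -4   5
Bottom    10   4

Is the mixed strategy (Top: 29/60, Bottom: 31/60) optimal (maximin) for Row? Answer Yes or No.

Against b1 this mix gives (29/60)·(-4) + (31/60)·10 = 97/30.
Against b2 this mix gives (29/60)·5 + (31/60)·4 = 269/60.
Column will play b1, holding Row to 97/30. Shifting weight toward the row that does better against b1 would raise this floor (the equalizing mix achieves 22/5 against both b1 and b2), so the proposed strategy is not optimal.

No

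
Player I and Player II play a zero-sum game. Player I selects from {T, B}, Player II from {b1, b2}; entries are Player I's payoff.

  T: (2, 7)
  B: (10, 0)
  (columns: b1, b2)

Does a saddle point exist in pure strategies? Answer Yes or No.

No

Row minima: T → 2, B → 0; maximin = 2.
Column maxima: b1 → 10, b2 → 7; minimax = 7.
2 ≠ 7, so no pure-strategy equilibrium exists.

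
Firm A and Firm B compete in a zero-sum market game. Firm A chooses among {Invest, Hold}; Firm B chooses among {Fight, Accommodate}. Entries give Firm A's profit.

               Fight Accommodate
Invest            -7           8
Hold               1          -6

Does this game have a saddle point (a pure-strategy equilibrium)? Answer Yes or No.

Row minima: Invest → -7, Hold → -6; maximin = -6.
Column maxima: Fight → 1, Accommodate → 8; minimax = 1.
-6 ≠ 1, so no pure-strategy equilibrium exists.

No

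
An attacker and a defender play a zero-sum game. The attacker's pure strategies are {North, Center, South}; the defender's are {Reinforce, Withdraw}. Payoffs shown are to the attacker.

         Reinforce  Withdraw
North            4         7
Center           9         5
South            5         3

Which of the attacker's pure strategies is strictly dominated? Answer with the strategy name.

South

Center gives a strictly higher payoff than South against every column: 9 > 5, 5 > 3.
So South is strictly dominated and the attacker never plays it.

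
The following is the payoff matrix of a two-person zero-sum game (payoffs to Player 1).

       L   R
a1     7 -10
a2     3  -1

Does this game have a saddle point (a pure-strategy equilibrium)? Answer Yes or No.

Yes

Row minima: a1 → -10, a2 → -1; maximin = -1.
Column maxima: L → 7, R → -1; minimax = -1.
maximin = minimax = -1, so a saddle point exists.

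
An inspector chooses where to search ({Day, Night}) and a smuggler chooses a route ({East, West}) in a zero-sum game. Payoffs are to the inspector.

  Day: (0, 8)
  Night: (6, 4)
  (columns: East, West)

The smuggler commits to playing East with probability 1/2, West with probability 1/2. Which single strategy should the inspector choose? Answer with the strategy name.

Night

Expected payoff of Day: (1/2)·0 + (1/2)·8 = 4.
Expected payoff of Night: (1/2)·6 + (1/2)·4 = 5.
The largest is 5, so the inspector's best response is Night.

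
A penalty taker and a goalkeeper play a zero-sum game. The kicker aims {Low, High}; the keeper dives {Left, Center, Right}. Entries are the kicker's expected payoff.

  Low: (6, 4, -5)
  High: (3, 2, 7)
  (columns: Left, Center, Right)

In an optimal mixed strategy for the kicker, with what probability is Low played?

5/14

Row minima: Low → -5, High → 2; maximin = 2.
Column maxima: Left → 6, Center → 4, Right → 7; minimax = 4.
2 ≠ 4, so there is no saddle point; optimal play is mixed.
Left is strictly dominated by Center (it gives the kicker strictly more in every row), so the keeper never plays it.
On the remaining 2×2 (Low, High vs Center, Right):
Let the kicker play Low with probability p. Expected payoff against Center: 4p + 2(1−p) = 2p + 2; against Right: (-5)p + 7(1−p) = −12p + 7.
Setting these equal: 2p + 2 = −12p + 7 ⇒ 14p = 5 ⇒ p = 5/14, and the value is (2)·(5/14) + 2 = 19/7.
For the keeper: with q = P(Center), equating Low's and High's payoffs gives 9q − 5 = −5q + 7 ⇒ q = 6/7.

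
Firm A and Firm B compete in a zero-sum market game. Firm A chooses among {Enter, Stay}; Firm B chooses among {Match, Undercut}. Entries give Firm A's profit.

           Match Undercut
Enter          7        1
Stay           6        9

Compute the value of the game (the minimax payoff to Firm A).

19/3

Row minima: Enter → 1, Stay → 6; maximin = 6.
Column maxima: Match → 7, Undercut → 9; minimax = 7.
6 ≠ 7, so there is no saddle point; optimal play is mixed.
Let Firm A play Enter with probability p. Expected payoff against Match: 7p + 6(1−p) = p + 6; against Undercut: 1p + 9(1−p) = −8p + 9.
Setting these equal: p + 6 = −8p + 9 ⇒ 9p = 3 ⇒ p = 1/3, and the value is (1)·(1/3) + 6 = 19/3.
For Firm B: with q = P(Match), equating Enter's and Stay's payoffs gives 6q + 1 = −3q + 9 ⇒ q = 8/9.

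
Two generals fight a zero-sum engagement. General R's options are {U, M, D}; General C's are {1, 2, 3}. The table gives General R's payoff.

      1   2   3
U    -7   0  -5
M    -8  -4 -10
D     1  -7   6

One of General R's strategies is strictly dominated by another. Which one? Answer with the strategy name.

M

U gives a strictly higher payoff than M against every column: -7 > -8, 0 > -4, -5 > -10.
So M is strictly dominated and General R never plays it.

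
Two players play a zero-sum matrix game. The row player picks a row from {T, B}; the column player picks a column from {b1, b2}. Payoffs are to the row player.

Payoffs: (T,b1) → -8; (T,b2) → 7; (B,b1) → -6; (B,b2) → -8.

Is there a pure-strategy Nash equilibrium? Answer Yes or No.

Row minima: T → -8, B → -8; maximin = -8.
Column maxima: b1 → -6, b2 → 7; minimax = -6.
-8 ≠ -6, so no pure-strategy equilibrium exists.

No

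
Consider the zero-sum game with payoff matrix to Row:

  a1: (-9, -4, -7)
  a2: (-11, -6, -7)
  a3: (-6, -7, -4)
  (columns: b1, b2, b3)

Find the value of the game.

-13/2

Row minima: a1 → -9, a2 → -11, a3 → -7; maximin = -7.
Column maxima: b1 → -6, b2 → -4, b3 → -4; minimax = -6.
-7 ≠ -6, so there is no saddle point; optimal play is mixed.
b3 is strictly dominated by b1 (it gives Row strictly more in every row), so Column never plays it.
With b3 eliminated, a2 is strictly dominated by a1 (a1 gives Row strictly more in every remaining column), so Row never plays it.
On the remaining 2×2 (a1, a3 vs b1, b2):
Let Row play a1 with probability p. Expected payoff against b1: (-9)p + (-6)(1−p) = −3p − 6; against b2: (-4)p + (-7)(1−p) = 3p − 7.
Setting these equal: −3p − 6 = 3p − 7 ⇒ −6p = -1 ⇒ p = 1/6, and the value is (-3)·(1/6) − 6 = -13/2.
For Column: with q = P(b1), equating a1's and a3's payoffs gives −5q − 4 = q − 7 ⇒ q = 1/2.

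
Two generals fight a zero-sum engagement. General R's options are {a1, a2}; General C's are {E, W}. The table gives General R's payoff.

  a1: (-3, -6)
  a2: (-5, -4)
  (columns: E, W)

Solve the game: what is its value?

Row minima: a1 → -6, a2 → -5; maximin = -5.
Column maxima: E → -3, W → -4; minimax = -4.
-5 ≠ -4, so there is no saddle point; optimal play is mixed.
Let General R play a1 with probability p. Expected payoff against E: (-3)p + (-5)(1−p) = 2p − 5; against W: (-6)p + (-4)(1−p) = −2p − 4.
Setting these equal: 2p − 5 = −2p − 4 ⇒ 4p = 1 ⇒ p = 1/4, and the value is (2)·(1/4) − 5 = -9/2.
For General C: with q = P(E), equating a1's and a2's payoffs gives 3q − 6 = −q − 4 ⇒ q = 1/2.

-9/2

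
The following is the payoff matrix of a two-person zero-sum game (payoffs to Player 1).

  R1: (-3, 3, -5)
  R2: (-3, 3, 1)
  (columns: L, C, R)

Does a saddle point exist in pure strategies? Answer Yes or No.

Row minima: R1 → -5, R2 → -3; maximin = -3.
Column maxima: L → -3, C → 3, R → 1; minimax = -3.
maximin = minimax = -3, so a saddle point exists.

Yes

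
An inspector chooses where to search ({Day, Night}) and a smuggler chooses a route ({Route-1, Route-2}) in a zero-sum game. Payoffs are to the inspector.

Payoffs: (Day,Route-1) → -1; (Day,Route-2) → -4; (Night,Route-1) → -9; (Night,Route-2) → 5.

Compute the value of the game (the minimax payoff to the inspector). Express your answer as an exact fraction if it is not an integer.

Row minima: Day → -4, Night → -9; maximin = -4.
Column maxima: Route-1 → -1, Route-2 → 5; minimax = -1.
-4 ≠ -1, so there is no saddle point; optimal play is mixed.
Let the inspector play Day with probability p. Expected payoff against Route-1: (-1)p + (-9)(1−p) = 8p − 9; against Route-2: (-4)p + 5(1−p) = −9p + 5.
Setting these equal: 8p − 9 = −9p + 5 ⇒ 17p = 14 ⇒ p = 14/17, and the value is (8)·(14/17) − 9 = -41/17.
For the smuggler: with q = P(Route-1), equating Day's and Night's payoffs gives 3q − 4 = −14q + 5 ⇒ q = 9/17.

-41/17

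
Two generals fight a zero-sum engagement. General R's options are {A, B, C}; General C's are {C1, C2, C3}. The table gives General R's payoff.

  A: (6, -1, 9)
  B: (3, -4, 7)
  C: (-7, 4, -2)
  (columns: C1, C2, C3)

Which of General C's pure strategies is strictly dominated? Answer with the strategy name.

C3

C1 holds General R's payoff strictly below C3 in every row: 6 < 9, 3 < 7, -7 < -2.
So C3 is strictly dominated for General C.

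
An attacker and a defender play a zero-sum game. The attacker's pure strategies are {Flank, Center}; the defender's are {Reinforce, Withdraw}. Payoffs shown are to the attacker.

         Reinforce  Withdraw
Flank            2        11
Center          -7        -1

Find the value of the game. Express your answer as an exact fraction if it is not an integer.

2

Row minima: Flank → 2, Center → -7; maximin = 2.
Column maxima: Reinforce → 2, Withdraw → 11; minimax = 2.
Since maximin = minimax = 2, there is a saddle point and the value is 2.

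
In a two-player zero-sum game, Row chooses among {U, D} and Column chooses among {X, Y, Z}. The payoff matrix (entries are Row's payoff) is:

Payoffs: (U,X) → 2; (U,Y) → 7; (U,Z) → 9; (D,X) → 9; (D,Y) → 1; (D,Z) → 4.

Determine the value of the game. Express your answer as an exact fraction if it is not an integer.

Row minima: U → 2, D → 1; maximin = 2.
Column maxima: X → 9, Y → 7, Z → 9; minimax = 7.
2 ≠ 7, so there is no saddle point; optimal play is mixed.
Z is strictly dominated by Y (it gives Row strictly more in every row), so Column never plays it.
On the remaining 2×2 (U, D vs X, Y):
Let Row play U with probability p. Expected payoff against X: 2p + 9(1−p) = −7p + 9; against Y: 7p + 1(1−p) = 6p + 1.
Setting these equal: −7p + 9 = 6p + 1 ⇒ −13p = -8 ⇒ p = 8/13, and the value is (-7)·(8/13) + 9 = 61/13.
For Column: with q = P(X), equating U's and D's payoffs gives −5q + 7 = 8q + 1 ⇒ q = 6/13.

61/13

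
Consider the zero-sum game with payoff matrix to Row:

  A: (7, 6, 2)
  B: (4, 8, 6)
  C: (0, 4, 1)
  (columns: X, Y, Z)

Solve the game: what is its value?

Row minima: A → 2, B → 4, C → 0; maximin = 4.
Column maxima: X → 7, Y → 8, Z → 6; minimax = 6.
4 ≠ 6, so there is no saddle point; optimal play is mixed.
C is strictly dominated by A, so Row never plays it.
Y is strictly dominated by Z (it gives Row strictly more in every row), so Column never plays it.
On the remaining 2×2 (A, B vs X, Z):
Let Row play A with probability p. Expected payoff against X: 7p + 4(1−p) = 3p + 4; against Z: 2p + 6(1−p) = −4p + 6.
Setting these equal: 3p + 4 = −4p + 6 ⇒ 7p = 2 ⇒ p = 2/7, and the value is (3)·(2/7) + 4 = 34/7.
For Column: with q = P(X), equating A's and B's payoffs gives 5q + 2 = −2q + 6 ⇒ q = 4/7.

34/7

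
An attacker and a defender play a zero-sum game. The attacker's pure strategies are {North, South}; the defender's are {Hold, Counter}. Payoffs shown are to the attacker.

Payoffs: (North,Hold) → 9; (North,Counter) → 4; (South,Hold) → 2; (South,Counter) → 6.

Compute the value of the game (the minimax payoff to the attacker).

Row minima: North → 4, South → 2; maximin = 4.
Column maxima: Hold → 9, Counter → 6; minimax = 6.
4 ≠ 6, so there is no saddle point; optimal play is mixed.
Let the attacker play North with probability p. Expected payoff against Hold: 9p + 2(1−p) = 7p + 2; against Counter: 4p + 6(1−p) = −2p + 6.
Setting these equal: 7p + 2 = −2p + 6 ⇒ 9p = 4 ⇒ p = 4/9, and the value is (7)·(4/9) + 2 = 46/9.
For the defender: with q = P(Hold), equating North's and South's payoffs gives 5q + 4 = −4q + 6 ⇒ q = 2/9.

46/9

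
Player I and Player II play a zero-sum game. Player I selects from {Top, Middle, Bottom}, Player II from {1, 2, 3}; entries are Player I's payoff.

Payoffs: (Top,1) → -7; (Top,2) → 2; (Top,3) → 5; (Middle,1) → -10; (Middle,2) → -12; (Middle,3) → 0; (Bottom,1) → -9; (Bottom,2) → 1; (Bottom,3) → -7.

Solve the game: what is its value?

-7

Row minima: Top → -7, Middle → -12, Bottom → -9; maximin = -7.
Column maxima: 1 → -7, 2 → 2, 3 → 5; minimax = -7.
Since maximin = minimax = -7, there is a saddle point and the value is -7.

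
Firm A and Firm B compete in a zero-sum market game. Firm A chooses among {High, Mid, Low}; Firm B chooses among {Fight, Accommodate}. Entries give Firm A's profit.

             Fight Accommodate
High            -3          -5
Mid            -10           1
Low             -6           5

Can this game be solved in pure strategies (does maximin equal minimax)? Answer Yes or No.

No

Row minima: High → -5, Mid → -10, Low → -6; maximin = -5.
Column maxima: Fight → -3, Accommodate → 5; minimax = -3.
-5 ≠ -3, so no pure-strategy equilibrium exists.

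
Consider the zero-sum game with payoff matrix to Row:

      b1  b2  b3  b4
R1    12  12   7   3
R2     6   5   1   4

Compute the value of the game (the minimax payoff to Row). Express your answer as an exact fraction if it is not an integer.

25/7

Row minima: R1 → 3, R2 → 1; maximin = 3.
Column maxima: b1 → 12, b2 → 12, b3 → 7, b4 → 4; minimax = 4.
3 ≠ 4, so there is no saddle point; optimal play is mixed.
b1 is strictly dominated by b3 (it gives Row strictly more in every row), so Column never plays it.
b2 is strictly dominated by b3 (it gives Row strictly more in every row), so Column never plays it.
On the remaining 2×2 (R1, R2 vs b3, b4):
Let Row play R1 with probability p. Expected payoff against b3: 7p + 1(1−p) = 6p + 1; against b4: 3p + 4(1−p) = −p + 4.
Setting these equal: 6p + 1 = −p + 4 ⇒ 7p = 3 ⇒ p = 3/7, and the value is (6)·(3/7) + 1 = 25/7.
For Column: with q = P(b3), equating R1's and R2's payoffs gives 4q + 3 = −3q + 4 ⇒ q = 1/7.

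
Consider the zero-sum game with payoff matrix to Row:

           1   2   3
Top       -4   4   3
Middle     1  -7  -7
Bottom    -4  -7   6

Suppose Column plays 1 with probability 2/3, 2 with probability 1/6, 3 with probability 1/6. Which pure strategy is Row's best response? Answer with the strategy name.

Expected payoff of Top: (2/3)·(-4) + (1/6)·4 + (1/6)·3 = -3/2.
Expected payoff of Middle: (2/3)·1 + (1/6)·(-7) + (1/6)·(-7) = -5/3.
Expected payoff of Bottom: (2/3)·(-4) + (1/6)·(-7) + (1/6)·6 = -17/6.
The largest is -3/2, so Row's best response is Top.

Top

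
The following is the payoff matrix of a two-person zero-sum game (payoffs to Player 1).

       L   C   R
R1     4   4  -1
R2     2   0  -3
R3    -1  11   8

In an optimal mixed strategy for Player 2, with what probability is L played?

Row minima: R1 → -1, R2 → -3, R3 → -1; maximin = -1.
Column maxima: L → 4, C → 11, R → 8; minimax = 4.
-1 ≠ 4, so there is no saddle point; optimal play is mixed.
R2 is strictly dominated by R1, so Player 1 never plays it.
C is strictly dominated by R (it gives Player 1 strictly more in every row), so Player 2 never plays it.
On the remaining 2×2 (R1, R3 vs L, R):
Let Player 1 play R1 with probability p. Expected payoff against L: 4p + (-1)(1−p) = 5p − 1; against R: (-1)p + 8(1−p) = −9p + 8.
Setting these equal: 5p − 1 = −9p + 8 ⇒ 14p = 9 ⇒ p = 9/14, and the value is (5)·(9/14) − 1 = 31/14.
For Player 2: with q = P(L), equating R1's and R3's payoffs gives 5q − 1 = −9q + 8 ⇒ q = 9/14.

9/14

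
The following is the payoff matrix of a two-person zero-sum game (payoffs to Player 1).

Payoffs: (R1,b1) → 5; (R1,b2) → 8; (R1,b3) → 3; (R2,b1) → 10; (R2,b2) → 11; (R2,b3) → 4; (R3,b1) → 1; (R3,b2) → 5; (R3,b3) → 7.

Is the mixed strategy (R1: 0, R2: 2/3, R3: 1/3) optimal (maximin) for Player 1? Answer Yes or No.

No

Against b1 this mix gives (2/3)·10 + (1/3)·1 = 7.
Against b2 this mix gives (2/3)·11 + (1/3)·5 = 9.
Against b3 this mix gives (2/3)·4 + (1/3)·7 = 5.
Player 2 will play b3, holding Player 1 to 5. Shifting weight toward the row that does better against b3 would raise this floor (the equalizing mix achieves 11/2 against both b3 and b1), so the proposed strategy is not optimal.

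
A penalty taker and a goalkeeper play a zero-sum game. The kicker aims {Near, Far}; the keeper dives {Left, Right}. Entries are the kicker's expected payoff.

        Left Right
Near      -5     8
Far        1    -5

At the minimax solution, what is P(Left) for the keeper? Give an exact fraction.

13/19

Row minima: Near → -5, Far → -5; maximin = -5.
Column maxima: Left → 1, Right → 8; minimax = 1.
-5 ≠ 1, so there is no saddle point; optimal play is mixed.
Let the kicker play Near with probability p. Expected payoff against Left: (-5)p + 1(1−p) = −6p + 1; against Right: 8p + (-5)(1−p) = 13p − 5.
Setting these equal: −6p + 1 = 13p − 5 ⇒ −19p = -6 ⇒ p = 6/19, and the value is (-6)·(6/19) + 1 = -17/19.
For the keeper: with q = P(Left), equating Near's and Far's payoffs gives −13q + 8 = 6q − 5 ⇒ q = 13/19.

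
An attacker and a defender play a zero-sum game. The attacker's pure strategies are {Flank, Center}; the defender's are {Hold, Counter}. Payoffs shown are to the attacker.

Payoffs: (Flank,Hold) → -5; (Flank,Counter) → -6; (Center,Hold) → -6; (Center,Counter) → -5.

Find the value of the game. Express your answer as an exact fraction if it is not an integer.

Row minima: Flank → -6, Center → -6; maximin = -6.
Column maxima: Hold → -5, Counter → -5; minimax = -5.
-6 ≠ -5, so there is no saddle point; optimal play is mixed.
Let the attacker play Flank with probability p. Expected payoff against Hold: (-5)p + (-6)(1−p) = p − 6; against Counter: (-6)p + (-5)(1−p) = −p − 5.
Setting these equal: p − 6 = −p − 5 ⇒ 2p = 1 ⇒ p = 1/2, and the value is (1)·(1/2) − 6 = -11/2.
For the defender: with q = P(Hold), equating Flank's and Center's payoffs gives q − 6 = −q − 5 ⇒ q = 1/2.

-11/2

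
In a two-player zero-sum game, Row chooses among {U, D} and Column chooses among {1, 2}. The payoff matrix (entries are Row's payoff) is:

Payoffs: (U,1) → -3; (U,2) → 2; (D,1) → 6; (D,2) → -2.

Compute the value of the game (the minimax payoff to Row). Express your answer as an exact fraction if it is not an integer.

6/13

Row minima: U → -3, D → -2; maximin = -2.
Column maxima: 1 → 6, 2 → 2; minimax = 2.
-2 ≠ 2, so there is no saddle point; optimal play is mixed.
Let Row play U with probability p. Expected payoff against 1: (-3)p + 6(1−p) = −9p + 6; against 2: 2p + (-2)(1−p) = 4p − 2.
Setting these equal: −9p + 6 = 4p − 2 ⇒ −13p = -8 ⇒ p = 8/13, and the value is (-9)·(8/13) + 6 = 6/13.
For Column: with q = P(1), equating U's and D's payoffs gives −5q + 2 = 8q − 2 ⇒ q = 4/13.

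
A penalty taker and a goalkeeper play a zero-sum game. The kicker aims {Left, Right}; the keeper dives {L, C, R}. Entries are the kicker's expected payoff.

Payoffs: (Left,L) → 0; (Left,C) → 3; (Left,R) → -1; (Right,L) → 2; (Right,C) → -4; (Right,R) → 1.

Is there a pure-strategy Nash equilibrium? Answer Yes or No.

No

Row minima: Left → -1, Right → -4; maximin = -1.
Column maxima: L → 2, C → 3, R → 1; minimax = 1.
-1 ≠ 1, so no pure-strategy equilibrium exists.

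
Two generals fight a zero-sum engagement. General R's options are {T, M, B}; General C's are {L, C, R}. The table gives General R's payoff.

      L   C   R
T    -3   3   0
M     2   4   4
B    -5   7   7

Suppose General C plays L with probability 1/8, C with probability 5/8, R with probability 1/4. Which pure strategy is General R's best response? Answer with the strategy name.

Expected payoff of T: (1/8)·(-3) + (5/8)·3 + (1/4)·0 = 3/2.
Expected payoff of M: (1/8)·2 + (5/8)·4 + (1/4)·4 = 15/4.
Expected payoff of B: (1/8)·(-5) + (5/8)·7 + (1/4)·7 = 11/2.
The largest is 11/2, so General R's best response is B.

B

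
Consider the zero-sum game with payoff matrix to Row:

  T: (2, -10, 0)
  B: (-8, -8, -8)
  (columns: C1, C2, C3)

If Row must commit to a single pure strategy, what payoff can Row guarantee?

Row minima: T → -10, B → -8.
The best of these is -8.

-8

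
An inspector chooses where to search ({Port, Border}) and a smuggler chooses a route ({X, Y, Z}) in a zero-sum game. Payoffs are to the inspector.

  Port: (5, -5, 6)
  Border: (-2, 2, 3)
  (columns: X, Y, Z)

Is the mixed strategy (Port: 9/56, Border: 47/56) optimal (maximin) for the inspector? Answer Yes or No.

Against X this mix gives (9/56)·5 + (47/56)·(-2) = -7/8.
Against Y this mix gives (9/56)·(-5) + (47/56)·2 = 7/8.
Against Z this mix gives (9/56)·6 + (47/56)·3 = 195/56.
The smuggler will play X, holding the inspector to -7/8. Shifting weight toward the row that does better against X would raise this floor (the equalizing mix achieves 0 against both X and Y), so the proposed strategy is not optimal.

No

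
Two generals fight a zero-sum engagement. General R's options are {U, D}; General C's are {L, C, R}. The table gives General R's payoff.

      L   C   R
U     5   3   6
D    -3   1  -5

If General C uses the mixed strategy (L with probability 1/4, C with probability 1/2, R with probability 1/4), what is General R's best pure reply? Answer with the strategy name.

U

Expected payoff of U: (1/4)·5 + (1/2)·3 + (1/4)·6 = 17/4.
Expected payoff of D: (1/4)·(-3) + (1/2)·1 + (1/4)·(-5) = -3/2.
The largest is 17/4, so General R's best response is U.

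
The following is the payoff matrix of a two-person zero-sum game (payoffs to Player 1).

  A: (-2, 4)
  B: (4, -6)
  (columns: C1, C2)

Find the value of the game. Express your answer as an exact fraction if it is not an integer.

Row minima: A → -2, B → -6; maximin = -2.
Column maxima: C1 → 4, C2 → 4; minimax = 4.
-2 ≠ 4, so there is no saddle point; optimal play is mixed.
Let Player 1 play A with probability p. Expected payoff against C1: (-2)p + 4(1−p) = −6p + 4; against C2: 4p + (-6)(1−p) = 10p − 6.
Setting these equal: −6p + 4 = 10p − 6 ⇒ −16p = -10 ⇒ p = 5/8, and the value is (-6)·(5/8) + 4 = 1/4.
For Player 2: with q = P(C1), equating A's and B's payoffs gives −6q + 4 = 10q − 6 ⇒ q = 5/8.

1/4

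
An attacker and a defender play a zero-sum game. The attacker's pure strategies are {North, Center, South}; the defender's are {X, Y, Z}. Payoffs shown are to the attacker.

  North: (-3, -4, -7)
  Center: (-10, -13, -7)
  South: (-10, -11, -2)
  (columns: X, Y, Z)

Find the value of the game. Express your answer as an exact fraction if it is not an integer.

-23/4

Row minima: North → -7, Center → -13, South → -11; maximin = -7.
Column maxima: X → -3, Y → -4, Z → -2; minimax = -4.
-7 ≠ -4, so there is no saddle point; optimal play is mixed.
X is strictly dominated by Y (it gives the attacker strictly more in every row), so the defender never plays it.
With X eliminated, Center is strictly dominated by South (South gives the attacker strictly more in every remaining column), so the attacker never plays it.
On the remaining 2×2 (North, South vs Y, Z):
Let the attacker play North with probability p. Expected payoff against Y: (-4)p + (-11)(1−p) = 7p − 11; against Z: (-7)p + (-2)(1−p) = −5p − 2.
Setting these equal: 7p − 11 = −5p − 2 ⇒ 12p = 9 ⇒ p = 3/4, and the value is (7)·(3/4) − 11 = -23/4.
For the defender: with q = P(Y), equating North's and South's payoffs gives 3q − 7 = −9q − 2 ⇒ q = 5/12.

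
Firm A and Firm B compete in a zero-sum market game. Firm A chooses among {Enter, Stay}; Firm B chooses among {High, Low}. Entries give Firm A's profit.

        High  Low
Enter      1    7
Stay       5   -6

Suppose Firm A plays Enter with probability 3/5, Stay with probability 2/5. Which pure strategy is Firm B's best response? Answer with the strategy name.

Low

If Firm B plays High, Firm A's expected payoff is (3/5)·1 + (2/5)·5 = 13/5.
If Firm B plays Low, Firm A's expected payoff is (3/5)·7 + (2/5)·(-6) = 9/5.
Firm B minimizes Firm A's payoff; the smallest is 9/5, so the best response is Low.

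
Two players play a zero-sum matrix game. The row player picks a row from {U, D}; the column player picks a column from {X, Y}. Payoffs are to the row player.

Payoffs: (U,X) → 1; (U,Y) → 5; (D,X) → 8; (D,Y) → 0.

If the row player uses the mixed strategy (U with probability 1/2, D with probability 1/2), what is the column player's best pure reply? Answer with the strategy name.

If the column player plays X, the row player's expected payoff is (1/2)·1 + (1/2)·8 = 9/2.
If the column player plays Y, the row player's expected payoff is (1/2)·5 + (1/2)·0 = 5/2.
The column player minimizes the row player's payoff; the smallest is 5/2, so the best response is Y.

Y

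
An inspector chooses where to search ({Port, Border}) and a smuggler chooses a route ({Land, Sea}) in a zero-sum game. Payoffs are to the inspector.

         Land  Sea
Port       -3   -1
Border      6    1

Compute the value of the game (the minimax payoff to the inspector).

1

Row minima: Port → -3, Border → 1; maximin = 1.
Column maxima: Land → 6, Sea → 1; minimax = 1.
Since maximin = minimax = 1, there is a saddle point and the value is 1.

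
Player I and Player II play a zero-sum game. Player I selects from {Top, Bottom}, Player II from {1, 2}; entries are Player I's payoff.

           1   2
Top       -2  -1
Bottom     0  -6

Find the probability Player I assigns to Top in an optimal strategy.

6/7

Row minima: Top → -2, Bottom → -6; maximin = -2.
Column maxima: 1 → 0, 2 → -1; minimax = -1.
-2 ≠ -1, so there is no saddle point; optimal play is mixed.
Let Player I play Top with probability p. Expected payoff against 1: (-2)p + 0(1−p) = −2p; against 2: (-1)p + (-6)(1−p) = 5p − 6.
Setting these equal: −2p = 5p − 6 ⇒ −7p = -6 ⇒ p = 6/7, and the value is (-2)·(6/7) = -12/7.
For Player II: with q = P(1), equating Top's and Bottom's payoffs gives −q − 1 = 6q − 6 ⇒ q = 5/7.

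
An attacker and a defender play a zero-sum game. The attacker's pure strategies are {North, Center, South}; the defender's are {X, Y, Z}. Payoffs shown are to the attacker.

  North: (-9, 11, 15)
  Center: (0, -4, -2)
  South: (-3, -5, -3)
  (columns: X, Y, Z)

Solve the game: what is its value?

-3/2

Row minima: North → -9, Center → -4, South → -5; maximin = -4.
Column maxima: X → 0, Y → 11, Z → 15; minimax = 0.
-4 ≠ 0, so there is no saddle point; optimal play is mixed.
South is strictly dominated by Center, so the attacker never plays it.
Z is strictly dominated by Y (it gives the attacker strictly more in every row), so the defender never plays it.
On the remaining 2×2 (North, Center vs X, Y):
Let the attacker play North with probability p. Expected payoff against X: (-9)p + 0(1−p) = −9p; against Y: 11p + (-4)(1−p) = 15p − 4.
Setting these equal: −9p = 15p − 4 ⇒ −24p = -4 ⇒ p = 1/6, and the value is (-9)·(1/6) = -3/2.
For the defender: with q = P(X), equating North's and Center's payoffs gives −20q + 11 = 4q − 4 ⇒ q = 5/8.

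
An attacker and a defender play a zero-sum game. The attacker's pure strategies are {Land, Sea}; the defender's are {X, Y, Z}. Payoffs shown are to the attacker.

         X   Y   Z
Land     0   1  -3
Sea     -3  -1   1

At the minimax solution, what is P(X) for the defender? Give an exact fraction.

Row minima: Land → -3, Sea → -3; maximin = -3.
Column maxima: X → 0, Y → 1, Z → 1; minimax = 0.
-3 ≠ 0, so there is no saddle point; optimal play is mixed.
Y is strictly dominated by X (it gives the attacker strictly more in every row), so the defender never plays it.
On the remaining 2×2 (Land, Sea vs X, Z):
Let the attacker play Land with probability p. Expected payoff against X: 0p + (-3)(1−p) = 3p − 3; against Z: (-3)p + 1(1−p) = −4p + 1.
Setting these equal: 3p − 3 = −4p + 1 ⇒ 7p = 4 ⇒ p = 4/7, and the value is (3)·(4/7) − 3 = -9/7.
For the defender: with q = P(X), equating Land's and Sea's payoffs gives 3q − 3 = −4q + 1 ⇒ q = 4/7.

4/7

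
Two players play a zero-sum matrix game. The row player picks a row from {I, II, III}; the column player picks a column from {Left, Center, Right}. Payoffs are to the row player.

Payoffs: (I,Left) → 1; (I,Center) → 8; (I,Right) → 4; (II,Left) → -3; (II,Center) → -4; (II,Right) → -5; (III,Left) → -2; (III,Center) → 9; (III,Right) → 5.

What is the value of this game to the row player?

1

Row minima: I → 1, II → -5, III → -2; maximin = 1.
Column maxima: Left → 1, Center → 9, Right → 5; minimax = 1.
Since maximin = minimax = 1, there is a saddle point and the value is 1.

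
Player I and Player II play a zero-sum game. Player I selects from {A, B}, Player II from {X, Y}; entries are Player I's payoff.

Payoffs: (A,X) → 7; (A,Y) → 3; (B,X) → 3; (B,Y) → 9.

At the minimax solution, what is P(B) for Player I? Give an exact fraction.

2/5

Row minima: A → 3, B → 3; maximin = 3.
Column maxima: X → 7, Y → 9; minimax = 7.
3 ≠ 7, so there is no saddle point; optimal play is mixed.
Let Player I play A with probability p. Expected payoff against X: 7p + 3(1−p) = 4p + 3; against Y: 3p + 9(1−p) = −6p + 9.
Setting these equal: 4p + 3 = −6p + 9 ⇒ 10p = 6 ⇒ p = 3/5, and the value is (4)·(3/5) + 3 = 27/5.
For Player II: with q = P(X), equating A's and B's payoffs gives 4q + 3 = −6q + 9 ⇒ q = 3/5.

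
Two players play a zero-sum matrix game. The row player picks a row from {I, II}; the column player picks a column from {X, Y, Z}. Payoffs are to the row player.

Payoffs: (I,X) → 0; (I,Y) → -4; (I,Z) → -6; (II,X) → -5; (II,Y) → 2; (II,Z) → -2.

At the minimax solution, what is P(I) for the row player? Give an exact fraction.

1/3

Row minima: I → -6, II → -5; maximin = -5.
Column maxima: X → 0, Y → 2, Z → -2; minimax = -2.
-5 ≠ -2, so there is no saddle point; optimal play is mixed.
Y is strictly dominated by Z (it gives the row player strictly more in every row), so the column player never plays it.
On the remaining 2×2 (I, II vs X, Z):
Let the row player play I with probability p. Expected payoff against X: 0p + (-5)(1−p) = 5p − 5; against Z: (-6)p + (-2)(1−p) = −4p − 2.
Setting these equal: 5p − 5 = −4p − 2 ⇒ 9p = 3 ⇒ p = 1/3, and the value is (5)·(1/3) − 5 = -10/3.
For the column player: with q = P(X), equating I's and II's payoffs gives 6q − 6 = −3q − 2 ⇒ q = 4/9.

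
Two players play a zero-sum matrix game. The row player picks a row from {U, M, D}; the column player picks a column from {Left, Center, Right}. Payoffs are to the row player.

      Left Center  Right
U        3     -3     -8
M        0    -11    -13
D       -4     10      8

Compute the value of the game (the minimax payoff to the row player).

Row minima: U → -8, M → -13, D → -4; maximin = -4.
Column maxima: Left → 3, Center → 10, Right → 8; minimax = 3.
-4 ≠ 3, so there is no saddle point; optimal play is mixed.
M is strictly dominated by U, so the row player never plays it.
Center is strictly dominated by Right (it gives the row player strictly more in every row), so the column player never plays it.
On the remaining 2×2 (U, D vs Left, Right):
Let the row player play U with probability p. Expected payoff against Left: 3p + (-4)(1−p) = 7p − 4; against Right: (-8)p + 8(1−p) = −16p + 8.
Setting these equal: 7p − 4 = −16p + 8 ⇒ 23p = 12 ⇒ p = 12/23, and the value is (7)·(12/23) − 4 = -8/23.
For the column player: with q = P(Left), equating U's and D's payoffs gives 11q − 8 = −12q + 8 ⇒ q = 16/23.

-8/23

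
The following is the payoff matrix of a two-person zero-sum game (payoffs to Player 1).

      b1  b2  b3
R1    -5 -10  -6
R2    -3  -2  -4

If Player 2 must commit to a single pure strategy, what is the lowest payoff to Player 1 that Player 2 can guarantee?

Column maxima: b1 → -3, b2 → -2, b3 → -4.
The smallest of these is -4.

-4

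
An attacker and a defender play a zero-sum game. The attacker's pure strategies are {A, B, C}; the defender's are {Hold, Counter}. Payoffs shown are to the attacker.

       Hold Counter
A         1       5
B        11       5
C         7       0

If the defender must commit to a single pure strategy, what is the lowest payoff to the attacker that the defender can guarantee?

5

Column maxima: Hold → 11, Counter → 5.
The smallest of these is 5.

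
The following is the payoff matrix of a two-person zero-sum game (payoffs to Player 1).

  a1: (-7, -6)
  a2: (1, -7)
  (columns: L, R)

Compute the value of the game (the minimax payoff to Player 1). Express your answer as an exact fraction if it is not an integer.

Row minima: a1 → -7, a2 → -7; maximin = -7.
Column maxima: L → 1, R → -6; minimax = -6.
-7 ≠ -6, so there is no saddle point; optimal play is mixed.
Let Player 1 play a1 with probability p. Expected payoff against L: (-7)p + 1(1−p) = −8p + 1; against R: (-6)p + (-7)(1−p) = p − 7.
Setting these equal: −8p + 1 = p − 7 ⇒ −9p = -8 ⇒ p = 8/9, and the value is (-8)·(8/9) + 1 = -55/9.
For Player 2: with q = P(L), equating a1's and a2's payoffs gives −q − 6 = 8q − 7 ⇒ q = 1/9.

-55/9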